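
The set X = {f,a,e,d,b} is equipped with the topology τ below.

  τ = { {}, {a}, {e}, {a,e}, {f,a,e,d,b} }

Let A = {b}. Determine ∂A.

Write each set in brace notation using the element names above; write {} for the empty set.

{f,d,b}

U open, U⊆A: {}. int(A) = ⋃ = {}
X∖A={f,a,e,d}, int(X∖A)={a,e}, hence cl(A)={f,d,b}
∂A: remove int from cl → {f,d,b}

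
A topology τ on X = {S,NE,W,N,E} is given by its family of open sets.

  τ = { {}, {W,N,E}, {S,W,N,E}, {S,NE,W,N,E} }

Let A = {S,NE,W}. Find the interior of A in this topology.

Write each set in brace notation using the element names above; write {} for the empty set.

{}

open subsets of A: {}; so int(A) = {}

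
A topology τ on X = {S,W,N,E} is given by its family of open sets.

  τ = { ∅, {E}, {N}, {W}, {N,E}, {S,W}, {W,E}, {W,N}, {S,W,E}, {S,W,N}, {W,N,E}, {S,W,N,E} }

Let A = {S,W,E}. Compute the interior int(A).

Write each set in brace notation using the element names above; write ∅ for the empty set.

U open, U⊆A: ∅, {E}, {W}, {S,W}, {W,E}, {S,W,E}. int(A) = ⋃ = {S,W,E}

{S,W,E}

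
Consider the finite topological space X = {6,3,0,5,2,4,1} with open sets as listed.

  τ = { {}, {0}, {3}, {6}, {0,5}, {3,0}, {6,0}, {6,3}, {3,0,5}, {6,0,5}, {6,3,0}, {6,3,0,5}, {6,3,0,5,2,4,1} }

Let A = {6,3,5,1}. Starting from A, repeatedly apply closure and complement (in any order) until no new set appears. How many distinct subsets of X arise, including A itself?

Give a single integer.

8

X∖A={0,2,4}, int(X∖A)={0}, hence cl(A)={6,3,5,2,4,1}
Orbit (k=closure, c=complement):
  1. A     = {6,3,5,1}
  2. kA    = {6,3,5,2,4,1}
  3. cA    = {0,2,4}
  4. ckA   = {0}
  5. kcA   = {0,5,2,4,1}
  6. ckcA  = {6,3}
  7. kckcA = {6,3,2,4,1}
  8. ckckcA = {0,5}
(closed under both — stop)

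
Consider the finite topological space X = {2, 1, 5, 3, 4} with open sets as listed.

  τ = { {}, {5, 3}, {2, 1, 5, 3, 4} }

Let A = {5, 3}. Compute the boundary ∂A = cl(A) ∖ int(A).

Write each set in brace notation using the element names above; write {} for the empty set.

{2, 1, 4}

interior: largest open inside A is {5, 3} (from {}, {5, 3})
cl via duality: int({2, 1, 4}) = {}, so X∖{} = {2, 1, 5, 3, 4}
cl∖int = {2, 1, 4}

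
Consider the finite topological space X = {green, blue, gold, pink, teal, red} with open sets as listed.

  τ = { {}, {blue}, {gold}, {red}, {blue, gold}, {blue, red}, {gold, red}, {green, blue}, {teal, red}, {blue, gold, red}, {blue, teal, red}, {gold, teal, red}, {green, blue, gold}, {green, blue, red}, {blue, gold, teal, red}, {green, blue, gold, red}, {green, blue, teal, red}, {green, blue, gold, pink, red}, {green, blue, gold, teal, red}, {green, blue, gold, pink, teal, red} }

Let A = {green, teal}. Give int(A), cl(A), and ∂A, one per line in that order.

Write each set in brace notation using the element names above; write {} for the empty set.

int(A) = {}
cl(A)  = {green, pink, teal}
∂A     = {green, pink, teal}

opens ⊆ A: {}; union → int = {}
complement {blue, gold, pink, red}; its interior {blue, gold, red}; cl(A) = X∖{blue, gold, red} = {green, pink, teal}
boundary = {green, pink, teal} ∖ {} = {green, pink, teal}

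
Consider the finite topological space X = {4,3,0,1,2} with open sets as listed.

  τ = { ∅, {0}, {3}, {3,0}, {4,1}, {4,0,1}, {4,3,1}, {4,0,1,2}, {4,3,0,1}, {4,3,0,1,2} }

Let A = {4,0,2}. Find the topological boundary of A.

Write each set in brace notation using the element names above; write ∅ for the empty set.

opens ⊆ A: ∅, {0}; union → int = {0}
complement {3,1}; its interior {3}; cl(A) = X∖{3} = {4,0,1,2}
boundary = {4,0,1,2} ∖ {0} = {4,1,2}

{4,1,2}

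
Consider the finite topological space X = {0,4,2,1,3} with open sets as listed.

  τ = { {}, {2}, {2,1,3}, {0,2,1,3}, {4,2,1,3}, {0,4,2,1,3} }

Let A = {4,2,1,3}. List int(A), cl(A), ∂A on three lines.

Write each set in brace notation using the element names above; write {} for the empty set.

interior: largest open inside A is {4,2,1,3} (from {}, {2}, {2,1,3}, {4,2,1,3})
cl via duality: int({0}) = {}, so X∖{} = {0,4,2,1,3}
cl∖int = {0}

int(A) = {4,2,1,3}
cl(A)  = {0,4,2,1,3}
∂A     = {0}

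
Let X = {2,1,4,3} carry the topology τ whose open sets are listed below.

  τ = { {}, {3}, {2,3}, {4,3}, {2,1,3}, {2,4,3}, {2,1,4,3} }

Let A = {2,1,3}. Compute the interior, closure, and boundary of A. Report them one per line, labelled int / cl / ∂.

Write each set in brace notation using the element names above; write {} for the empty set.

interior: largest open inside A is {2,1,3} (from {}, {3}, {2,3}, {2,1,3})
cl via duality: int({4}) = {}, so X∖{} = {2,1,4,3}
cl∖int = {4}

int(A) = {2,1,3}
cl(A)  = {2,1,4,3}
∂A     = {4}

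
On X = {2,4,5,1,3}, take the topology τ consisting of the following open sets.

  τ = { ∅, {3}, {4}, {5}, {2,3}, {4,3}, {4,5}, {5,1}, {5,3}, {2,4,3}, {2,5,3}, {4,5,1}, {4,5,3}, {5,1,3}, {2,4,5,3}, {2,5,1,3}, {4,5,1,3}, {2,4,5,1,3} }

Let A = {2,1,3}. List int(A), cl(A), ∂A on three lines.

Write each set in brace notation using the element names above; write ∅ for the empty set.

int(A) = {2,3}
cl(A)  = {2,1,3}
∂A     = {1}

opens ⊆ A: ∅, {3}, {2,3}; union → int = {2,3}
complement {4,5}; its interior {4,5}; cl(A) = X∖{4,5} = {2,1,3}
boundary = {2,1,3} ∖ {2,3} = {1}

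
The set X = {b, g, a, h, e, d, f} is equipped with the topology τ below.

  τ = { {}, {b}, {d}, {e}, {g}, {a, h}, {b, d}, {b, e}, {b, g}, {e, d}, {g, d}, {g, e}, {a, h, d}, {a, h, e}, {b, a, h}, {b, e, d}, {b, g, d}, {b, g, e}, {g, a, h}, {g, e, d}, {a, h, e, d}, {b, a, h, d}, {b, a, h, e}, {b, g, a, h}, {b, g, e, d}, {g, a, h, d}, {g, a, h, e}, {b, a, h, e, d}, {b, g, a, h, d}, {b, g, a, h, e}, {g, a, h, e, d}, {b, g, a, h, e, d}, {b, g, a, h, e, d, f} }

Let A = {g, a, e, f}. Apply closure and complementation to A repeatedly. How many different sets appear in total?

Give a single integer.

10

closure: X∖int(X∖A) = X∖{b, d} = {g, a, h, e, f}
Let k=closure and c=complement:
  1. A     = {g, a, e, f}
  2. kA    = {g, a, h, e, f}
  3. cA    = {b, h, d}
  4. ckA   = {b, d}
  5. kcA   = {b, a, h, d, f}
  6. kckA  = {b, d, f}
  7. ckcA  = {g, e}
  8. ckckA = {g, a, h, e}
  9. kckcA = {g, e, f}
  10. ckckcA = {b, a, h, d}
— saturated at 10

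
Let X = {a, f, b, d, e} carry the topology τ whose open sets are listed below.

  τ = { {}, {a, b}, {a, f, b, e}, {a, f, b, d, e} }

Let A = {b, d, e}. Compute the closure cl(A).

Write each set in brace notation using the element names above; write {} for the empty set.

complement {a, f}; its interior {}; cl(A) = X∖{} = {a, f, b, d, e}

{a, f, b, d, e}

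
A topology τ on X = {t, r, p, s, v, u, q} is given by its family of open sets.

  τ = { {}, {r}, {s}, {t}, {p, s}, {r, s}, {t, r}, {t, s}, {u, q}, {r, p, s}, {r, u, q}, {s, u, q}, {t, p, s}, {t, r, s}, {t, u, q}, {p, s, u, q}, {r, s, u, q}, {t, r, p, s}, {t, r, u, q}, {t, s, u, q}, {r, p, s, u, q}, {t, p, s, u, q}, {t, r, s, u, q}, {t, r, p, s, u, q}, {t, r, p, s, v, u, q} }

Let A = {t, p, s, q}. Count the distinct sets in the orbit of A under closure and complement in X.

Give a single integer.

10

complement {r, v, u}; its interior {r}; cl(A) = X∖{r} = {t, p, s, v, u, q}
With k = closure, c = complement:
  1. A     = {t, p, s, q}
  2. kA    = {t, p, s, v, u, q}
  3. cA    = {r, v, u}
  4. ckA   = {r}
  5. kcA   = {r, v, u, q}
  6. kckA  = {r, v}
  7. ckcA  = {t, p, s}
  8. ckckA = {t, p, s, u, q}
  9. kckcA = {t, p, s, v}
  10. ckckcA = {r, u, q}
k, c of each give nothing new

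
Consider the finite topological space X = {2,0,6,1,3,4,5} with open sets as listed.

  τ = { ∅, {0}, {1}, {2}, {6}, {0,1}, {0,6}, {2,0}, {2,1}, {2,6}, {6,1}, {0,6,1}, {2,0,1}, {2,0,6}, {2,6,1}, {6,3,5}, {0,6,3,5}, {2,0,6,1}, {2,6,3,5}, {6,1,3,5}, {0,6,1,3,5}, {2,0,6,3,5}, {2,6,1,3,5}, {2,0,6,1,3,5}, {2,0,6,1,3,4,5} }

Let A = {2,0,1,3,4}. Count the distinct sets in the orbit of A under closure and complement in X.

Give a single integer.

8

cl via duality: int({6,5}) = {6}, so X∖{6} = {2,0,1,3,4,5}
Write k for closure, c for complement:
  1. A     = {2,0,1,3,4}
  2. kA    = {2,0,1,3,4,5}
  3. cA    = {6,5}
  4. ckA   = {6}
  5. kcA   = {6,3,4,5}
  6. ckcA  = {2,0,1}
  7. kckcA = {2,0,1,4}
  8. ckckcA = {6,3,5}
applying k or c yields no new set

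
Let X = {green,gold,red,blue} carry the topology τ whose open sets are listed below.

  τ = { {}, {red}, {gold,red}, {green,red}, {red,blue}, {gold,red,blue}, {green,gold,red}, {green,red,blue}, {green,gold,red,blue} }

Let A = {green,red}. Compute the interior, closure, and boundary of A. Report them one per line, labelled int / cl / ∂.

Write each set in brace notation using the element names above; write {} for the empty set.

open subsets of A: {}, {red}, {green,red}; so int(A) = {green,red}
closure: X∖int(X∖A) = X∖{} = {green,gold,red,blue}
∂A = {green,gold,red,blue} minus {green,red} = {gold,blue}

int(A) = {green,red}
cl(A)  = {green,gold,red,blue}
∂A     = {gold,blue}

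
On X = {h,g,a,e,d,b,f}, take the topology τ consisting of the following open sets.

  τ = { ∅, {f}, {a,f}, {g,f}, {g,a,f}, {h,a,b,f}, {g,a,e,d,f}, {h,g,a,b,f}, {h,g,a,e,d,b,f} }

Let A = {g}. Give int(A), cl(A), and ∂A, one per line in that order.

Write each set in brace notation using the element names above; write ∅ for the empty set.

int(A) = ∅
cl(A)  = {g,e,d}
∂A     = {g,e,d}

opens ⊆ A: ∅; union → int = ∅
complement {h,a,e,d,b,f}; its interior {h,a,b,f}; cl(A) = X∖{h,a,b,f} = {g,e,d}
boundary = {g,e,d} ∖ ∅ = {g,e,d}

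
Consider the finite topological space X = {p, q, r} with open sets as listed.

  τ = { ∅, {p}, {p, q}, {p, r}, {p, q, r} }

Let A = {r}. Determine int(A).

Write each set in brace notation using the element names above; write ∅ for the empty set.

∅

interior: largest open inside A is ∅ (from ∅)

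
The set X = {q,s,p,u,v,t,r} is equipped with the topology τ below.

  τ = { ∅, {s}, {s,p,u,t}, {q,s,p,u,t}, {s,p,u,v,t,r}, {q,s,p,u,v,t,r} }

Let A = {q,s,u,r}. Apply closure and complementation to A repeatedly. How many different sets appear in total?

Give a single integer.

6

cl via duality: int({p,v,t}) = ∅, so X∖∅ = {q,s,p,u,v,t,r}
Write k for closure, c for complement:
  1. A     = {q,s,u,r}
  2. kA    = {q,s,p,u,v,t,r}
  3. cA    = {p,v,t}
  4. ckA   = ∅
  5. kcA   = {q,p,u,v,t,r}
  6. ckcA  = {s}
applying k or c yields no new set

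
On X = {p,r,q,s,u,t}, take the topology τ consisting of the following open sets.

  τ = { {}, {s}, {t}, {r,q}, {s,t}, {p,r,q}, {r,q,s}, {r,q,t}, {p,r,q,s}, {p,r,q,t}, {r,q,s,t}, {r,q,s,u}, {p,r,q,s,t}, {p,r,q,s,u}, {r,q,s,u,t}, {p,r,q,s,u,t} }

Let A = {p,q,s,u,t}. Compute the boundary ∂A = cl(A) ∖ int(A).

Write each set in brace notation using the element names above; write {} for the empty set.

interior: largest open inside A is {s,t} (from {}, {t}, {s}, {s,t})
cl via duality: int({r}) = {}, so X∖{} = {p,r,q,s,u,t}
cl∖int = {p,r,q,u}

{p,r,q,u}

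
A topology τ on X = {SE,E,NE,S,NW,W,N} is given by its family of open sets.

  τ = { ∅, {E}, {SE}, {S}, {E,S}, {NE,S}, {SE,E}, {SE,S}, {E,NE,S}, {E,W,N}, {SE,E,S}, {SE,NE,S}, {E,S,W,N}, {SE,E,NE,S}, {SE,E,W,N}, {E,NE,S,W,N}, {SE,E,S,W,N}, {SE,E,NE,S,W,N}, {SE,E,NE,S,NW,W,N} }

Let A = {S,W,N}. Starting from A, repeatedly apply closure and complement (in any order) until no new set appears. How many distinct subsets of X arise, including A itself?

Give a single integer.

closure: X∖int(X∖A) = X∖{SE,E} = {NE,S,NW,W,N}
Let k=closure and c=complement:
  1. A     = {S,W,N}
  2. kA    = {NE,S,NW,W,N}
  3. cA    = {SE,E,NE,NW}
  4. ckA   = {SE,E}
  5. kcA   = {SE,E,NE,NW,W,N}
  6. kckA  = {SE,E,NW,W,N}
  7. ckcA  = {S}
  8. ckckA = {NE,S}
  9. kckcA = {NE,S,NW}
  10. ckckcA = {SE,E,W,N}
— saturated at 10

10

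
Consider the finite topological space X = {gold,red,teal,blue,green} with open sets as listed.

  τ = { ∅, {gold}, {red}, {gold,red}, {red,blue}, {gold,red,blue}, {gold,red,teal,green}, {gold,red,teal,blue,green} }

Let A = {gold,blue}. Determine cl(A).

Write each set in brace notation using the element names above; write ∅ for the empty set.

cl via duality: int({red,teal,green}) = {red}, so X∖{red} = {gold,teal,blue,green}

{gold,teal,blue,green}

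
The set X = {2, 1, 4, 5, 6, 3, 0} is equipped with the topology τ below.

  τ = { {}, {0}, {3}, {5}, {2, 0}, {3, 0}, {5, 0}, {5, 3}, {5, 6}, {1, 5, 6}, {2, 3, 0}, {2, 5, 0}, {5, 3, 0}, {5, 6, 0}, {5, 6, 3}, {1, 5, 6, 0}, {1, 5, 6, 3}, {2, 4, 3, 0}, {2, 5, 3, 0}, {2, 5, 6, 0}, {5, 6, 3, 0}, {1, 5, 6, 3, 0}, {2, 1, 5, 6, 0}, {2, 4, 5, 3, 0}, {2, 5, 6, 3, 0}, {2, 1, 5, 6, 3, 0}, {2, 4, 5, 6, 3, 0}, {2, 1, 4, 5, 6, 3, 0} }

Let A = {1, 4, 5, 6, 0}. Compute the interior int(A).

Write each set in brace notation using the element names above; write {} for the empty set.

interior: largest open inside A is {1, 5, 6, 0} (from {}, {0}, {5}, {5, 0}, {5, 6}, {1, 5, 6}, {5, 6, 0}, {1, 5, 6, 0})

{1, 5, 6, 0}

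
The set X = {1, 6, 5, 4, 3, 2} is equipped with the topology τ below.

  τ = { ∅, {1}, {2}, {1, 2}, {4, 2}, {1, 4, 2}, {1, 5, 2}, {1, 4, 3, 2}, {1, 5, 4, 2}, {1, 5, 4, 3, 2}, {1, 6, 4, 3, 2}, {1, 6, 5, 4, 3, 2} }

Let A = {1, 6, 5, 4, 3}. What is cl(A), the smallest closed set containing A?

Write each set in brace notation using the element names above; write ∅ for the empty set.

X∖A={2}, int(X∖A)={2}, hence cl(A)={1, 6, 5, 4, 3}

{1, 6, 5, 4, 3}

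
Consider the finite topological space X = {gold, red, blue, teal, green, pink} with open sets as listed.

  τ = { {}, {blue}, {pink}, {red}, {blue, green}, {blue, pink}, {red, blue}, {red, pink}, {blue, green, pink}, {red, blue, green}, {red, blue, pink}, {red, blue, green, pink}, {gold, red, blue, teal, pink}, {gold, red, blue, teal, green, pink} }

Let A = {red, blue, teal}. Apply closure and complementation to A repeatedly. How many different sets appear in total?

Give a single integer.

X∖A={gold, green, pink}, int(X∖A)={pink}, hence cl(A)={gold, red, blue, teal, green}
Orbit (k=closure, c=complement):
  1. A     = {red, blue, teal}
  2. kA    = {gold, red, blue, teal, green}
  3. cA    = {gold, green, pink}
  4. ckA   = {pink}
  5. kcA   = {gold, teal, green, pink}
  6. kckA  = {gold, teal, pink}
  7. ckcA  = {red, blue}
  8. ckckA = {red, blue, green}
(closed under both — stop)

8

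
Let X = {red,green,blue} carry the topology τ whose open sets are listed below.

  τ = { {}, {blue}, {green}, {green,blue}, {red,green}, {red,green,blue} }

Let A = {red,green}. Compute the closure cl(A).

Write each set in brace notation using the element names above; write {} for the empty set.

X∖A={blue}, int(X∖A)={blue}, hence cl(A)={red,green}

{red,green}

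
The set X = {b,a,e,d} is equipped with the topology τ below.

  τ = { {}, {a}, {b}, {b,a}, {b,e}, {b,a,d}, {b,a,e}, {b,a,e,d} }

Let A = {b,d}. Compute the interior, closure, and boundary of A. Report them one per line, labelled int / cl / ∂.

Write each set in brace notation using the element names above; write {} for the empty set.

int(A) = {b}
cl(A)  = {b,e,d}
∂A     = {e,d}

interior: largest open inside A is {b} (from {}, {b})
cl via duality: int({a,e}) = {a}, so X∖{a} = {b,e,d}
cl∖int = {e,d}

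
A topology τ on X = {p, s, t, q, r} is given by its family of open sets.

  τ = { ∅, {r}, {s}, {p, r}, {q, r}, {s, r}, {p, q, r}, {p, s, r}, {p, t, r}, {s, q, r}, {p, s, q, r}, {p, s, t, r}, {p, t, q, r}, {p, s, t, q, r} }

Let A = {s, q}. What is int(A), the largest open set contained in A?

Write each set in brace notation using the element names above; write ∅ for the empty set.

{s}

opens ⊆ A: ∅, {s}; union → int = {s}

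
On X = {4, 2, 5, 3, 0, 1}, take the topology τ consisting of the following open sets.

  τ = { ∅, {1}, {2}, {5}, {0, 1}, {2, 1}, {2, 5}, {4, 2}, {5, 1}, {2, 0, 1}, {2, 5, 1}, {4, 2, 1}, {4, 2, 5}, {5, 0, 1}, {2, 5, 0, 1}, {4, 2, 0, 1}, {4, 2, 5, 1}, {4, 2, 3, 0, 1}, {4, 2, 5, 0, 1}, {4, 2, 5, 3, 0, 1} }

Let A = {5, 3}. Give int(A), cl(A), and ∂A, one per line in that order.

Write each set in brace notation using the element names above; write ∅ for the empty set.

open subsets of A: ∅, {5}; so int(A) = {5}
closure: X∖int(X∖A) = X∖{4, 2, 0, 1} = {5, 3}
∂A = {5, 3} minus {5} = {3}

int(A) = {5}
cl(A)  = {5, 3}
∂A     = {3}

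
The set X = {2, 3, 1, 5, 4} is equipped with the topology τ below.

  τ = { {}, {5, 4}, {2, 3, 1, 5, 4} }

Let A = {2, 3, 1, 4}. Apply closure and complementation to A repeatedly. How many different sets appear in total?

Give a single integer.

cl via duality: int({5}) = {}, so X∖{} = {2, 3, 1, 5, 4}
Write k for closure, c for complement:
  1. A     = {2, 3, 1, 4}
  2. kA    = {2, 3, 1, 5, 4}
  3. cA    = {5}
  4. ckA   = {}
applying k or c yields no new set

4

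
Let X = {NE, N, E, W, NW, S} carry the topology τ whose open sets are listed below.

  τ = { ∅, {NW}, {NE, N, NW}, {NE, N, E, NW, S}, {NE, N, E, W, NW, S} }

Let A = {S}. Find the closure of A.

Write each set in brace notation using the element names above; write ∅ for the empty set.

{E, W, S}

X∖A={NE, N, E, W, NW}, int(X∖A)={NE, N, NW}, hence cl(A)={E, W, S}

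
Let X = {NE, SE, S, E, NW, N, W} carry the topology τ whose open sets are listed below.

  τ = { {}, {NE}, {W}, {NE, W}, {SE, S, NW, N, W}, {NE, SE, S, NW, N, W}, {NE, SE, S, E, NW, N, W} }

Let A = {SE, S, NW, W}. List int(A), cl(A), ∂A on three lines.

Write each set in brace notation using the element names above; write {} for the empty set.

interior: largest open inside A is {W} (from {}, {W})
cl via duality: int({NE, E, N}) = {NE}, so X∖{NE} = {SE, S, E, NW, N, W}
cl∖int = {SE, S, E, NW, N}

int(A) = {W}
cl(A)  = {SE, S, E, NW, N, W}
∂A     = {SE, S, E, NW, N}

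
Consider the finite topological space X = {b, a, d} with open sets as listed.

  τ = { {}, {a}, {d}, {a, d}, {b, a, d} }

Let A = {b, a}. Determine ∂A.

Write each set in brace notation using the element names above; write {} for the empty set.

{b}

open subsets of A: {}, {a}; so int(A) = {a}
closure: X∖int(X∖A) = X∖{d} = {b, a}
∂A = {b, a} minus {a} = {b}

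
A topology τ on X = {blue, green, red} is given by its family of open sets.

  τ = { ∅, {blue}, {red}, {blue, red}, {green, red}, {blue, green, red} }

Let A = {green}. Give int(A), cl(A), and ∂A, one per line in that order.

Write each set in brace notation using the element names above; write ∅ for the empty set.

U open, U⊆A: ∅. int(A) = ⋃ = ∅
X∖A={blue, red}, int(X∖A)={blue, red}, hence cl(A)={green}
∂A: remove int from cl → {green}

int(A) = ∅
cl(A)  = {green}
∂A     = {green}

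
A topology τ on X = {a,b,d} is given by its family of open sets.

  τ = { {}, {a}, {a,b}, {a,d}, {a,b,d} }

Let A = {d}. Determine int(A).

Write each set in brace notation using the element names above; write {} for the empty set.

interior: largest open inside A is {} (from {})

{}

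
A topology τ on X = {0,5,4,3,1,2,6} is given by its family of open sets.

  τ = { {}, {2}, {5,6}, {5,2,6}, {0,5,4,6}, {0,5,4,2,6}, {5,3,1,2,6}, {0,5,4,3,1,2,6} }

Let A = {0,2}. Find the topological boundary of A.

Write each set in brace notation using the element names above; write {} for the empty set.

opens ⊆ A: {}, {2}; union → int = {2}
complement {5,4,3,1,6}; its interior {5,6}; cl(A) = X∖{5,6} = {0,4,3,1,2}
boundary = {0,4,3,1,2} ∖ {2} = {0,4,3,1}

{0,4,3,1}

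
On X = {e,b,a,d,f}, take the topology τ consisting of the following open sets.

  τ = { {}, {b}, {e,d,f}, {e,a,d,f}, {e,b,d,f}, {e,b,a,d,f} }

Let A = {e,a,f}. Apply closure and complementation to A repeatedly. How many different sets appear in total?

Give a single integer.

closure: X∖int(X∖A) = X∖{b} = {e,a,d,f}
Let k=closure and c=complement:
  1. A     = {e,a,f}
  2. kA    = {e,a,d,f}
  3. cA    = {b,d}
  4. ckA   = {b}
  5. kcA   = {e,b,a,d,f}
  6. ckcA  = {}
— saturated at 6

6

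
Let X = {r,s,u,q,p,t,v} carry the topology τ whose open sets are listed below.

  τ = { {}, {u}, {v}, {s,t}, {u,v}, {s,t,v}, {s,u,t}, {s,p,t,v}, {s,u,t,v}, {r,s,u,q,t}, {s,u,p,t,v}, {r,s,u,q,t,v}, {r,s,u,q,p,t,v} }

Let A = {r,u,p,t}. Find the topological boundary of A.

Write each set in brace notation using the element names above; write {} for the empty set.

opens ⊆ A: {}, {u}; union → int = {u}
complement {s,q,v}; its interior {v}; cl(A) = X∖{v} = {r,s,u,q,p,t}
boundary = {r,s,u,q,p,t} ∖ {u} = {r,s,q,p,t}

{r,s,q,p,t}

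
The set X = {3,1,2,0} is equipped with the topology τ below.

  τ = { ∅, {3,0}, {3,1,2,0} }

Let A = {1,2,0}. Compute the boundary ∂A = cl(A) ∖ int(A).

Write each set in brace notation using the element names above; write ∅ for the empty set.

opens ⊆ A: ∅; union → int = ∅
complement {3}; its interior ∅; cl(A) = X∖∅ = {3,1,2,0}
boundary = {3,1,2,0} ∖ ∅ = {3,1,2,0}

{3,1,2,0}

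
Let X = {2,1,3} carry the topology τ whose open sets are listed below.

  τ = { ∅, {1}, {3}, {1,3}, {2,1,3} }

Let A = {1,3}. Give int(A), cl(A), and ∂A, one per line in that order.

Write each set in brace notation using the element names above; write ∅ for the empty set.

int(A) = {1,3}
cl(A)  = {2,1,3}
∂A     = {2}

opens ⊆ A: ∅, {3}, {1}, {1,3}; union → int = {1,3}
complement {2}; its interior ∅; cl(A) = X∖∅ = {2,1,3}
boundary = {2,1,3} ∖ {1,3} = {2}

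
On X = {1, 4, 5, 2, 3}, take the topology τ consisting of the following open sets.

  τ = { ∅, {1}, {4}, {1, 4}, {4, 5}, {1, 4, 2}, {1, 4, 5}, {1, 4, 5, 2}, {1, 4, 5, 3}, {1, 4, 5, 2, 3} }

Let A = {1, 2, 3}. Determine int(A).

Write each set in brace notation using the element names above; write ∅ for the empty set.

opens ⊆ A: ∅, {1}; union → int = {1}

{1}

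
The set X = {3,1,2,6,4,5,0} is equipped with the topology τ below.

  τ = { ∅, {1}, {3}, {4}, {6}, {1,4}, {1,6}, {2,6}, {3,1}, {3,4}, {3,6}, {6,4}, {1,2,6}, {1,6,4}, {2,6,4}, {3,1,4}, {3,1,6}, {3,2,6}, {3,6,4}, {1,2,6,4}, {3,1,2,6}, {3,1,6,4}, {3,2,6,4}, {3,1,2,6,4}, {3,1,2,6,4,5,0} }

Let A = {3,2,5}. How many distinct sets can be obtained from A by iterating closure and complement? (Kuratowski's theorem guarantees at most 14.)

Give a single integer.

X∖A={1,6,4,0}, int(X∖A)={1,6,4}, hence cl(A)={3,2,5,0}
Orbit (k=closure, c=complement):
  1. A     = {3,2,5}
  2. kA    = {3,2,5,0}
  3. cA    = {1,6,4,0}
  4. ckA   = {1,6,4}
  5. kcA   = {1,2,6,4,5,0}
  6. ckcA  = {3}
  7. kckcA = {3,5,0}
  8. ckckcA = {1,2,6,4}
(closed under both — stop)

8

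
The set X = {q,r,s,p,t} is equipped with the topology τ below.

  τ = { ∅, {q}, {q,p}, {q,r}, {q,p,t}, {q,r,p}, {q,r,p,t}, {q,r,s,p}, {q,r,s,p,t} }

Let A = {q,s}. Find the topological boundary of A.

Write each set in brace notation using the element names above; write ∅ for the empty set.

{r,s,p,t}

open subsets of A: ∅, {q}; so int(A) = {q}
closure: X∖int(X∖A) = X∖∅ = {q,r,s,p,t}
∂A = {q,r,s,p,t} minus {q} = {r,s,p,t}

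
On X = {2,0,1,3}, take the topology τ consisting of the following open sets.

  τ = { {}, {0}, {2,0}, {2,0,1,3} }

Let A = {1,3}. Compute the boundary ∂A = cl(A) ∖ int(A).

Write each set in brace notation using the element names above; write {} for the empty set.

{1,3}

U open, U⊆A: {}. int(A) = ⋃ = {}
X∖A={2,0}, int(X∖A)={2,0}, hence cl(A)={1,3}
∂A: remove int from cl → {1,3}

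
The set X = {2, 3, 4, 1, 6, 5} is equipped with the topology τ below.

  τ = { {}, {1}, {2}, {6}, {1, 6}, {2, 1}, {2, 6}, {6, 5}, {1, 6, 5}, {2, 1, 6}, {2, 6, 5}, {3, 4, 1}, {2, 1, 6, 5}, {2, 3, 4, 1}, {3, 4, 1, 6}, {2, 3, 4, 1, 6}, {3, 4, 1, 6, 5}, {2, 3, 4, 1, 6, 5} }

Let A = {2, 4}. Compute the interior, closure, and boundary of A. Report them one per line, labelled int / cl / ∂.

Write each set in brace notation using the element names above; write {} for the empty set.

U open, U⊆A: {}, {2}. int(A) = ⋃ = {2}
X∖A={3, 1, 6, 5}, int(X∖A)={1, 6, 5}, hence cl(A)={2, 3, 4}
∂A: remove int from cl → {3, 4}

int(A) = {2}
cl(A)  = {2, 3, 4}
∂A     = {3, 4}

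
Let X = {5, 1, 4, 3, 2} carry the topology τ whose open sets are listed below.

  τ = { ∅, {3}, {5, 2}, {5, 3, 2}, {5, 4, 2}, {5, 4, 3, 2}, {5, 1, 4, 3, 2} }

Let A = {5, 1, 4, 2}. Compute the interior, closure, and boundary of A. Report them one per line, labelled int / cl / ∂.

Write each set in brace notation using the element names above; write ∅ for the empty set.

int(A) = {5, 4, 2}
cl(A)  = {5, 1, 4, 2}
∂A     = {1}

interior: largest open inside A is {5, 4, 2} (from ∅, {5, 2}, {5, 4, 2})
cl via duality: int({3}) = {3}, so X∖{3} = {5, 1, 4, 2}
cl∖int = {1}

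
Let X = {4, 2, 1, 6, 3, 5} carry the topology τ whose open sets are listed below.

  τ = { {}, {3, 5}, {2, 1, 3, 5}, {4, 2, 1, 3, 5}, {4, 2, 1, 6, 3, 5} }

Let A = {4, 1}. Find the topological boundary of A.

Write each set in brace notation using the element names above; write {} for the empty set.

{4, 2, 1, 6}

interior: largest open inside A is {} (from {})
cl via duality: int({2, 6, 3, 5}) = {3, 5}, so X∖{3, 5} = {4, 2, 1, 6}
cl∖int = {4, 2, 1, 6}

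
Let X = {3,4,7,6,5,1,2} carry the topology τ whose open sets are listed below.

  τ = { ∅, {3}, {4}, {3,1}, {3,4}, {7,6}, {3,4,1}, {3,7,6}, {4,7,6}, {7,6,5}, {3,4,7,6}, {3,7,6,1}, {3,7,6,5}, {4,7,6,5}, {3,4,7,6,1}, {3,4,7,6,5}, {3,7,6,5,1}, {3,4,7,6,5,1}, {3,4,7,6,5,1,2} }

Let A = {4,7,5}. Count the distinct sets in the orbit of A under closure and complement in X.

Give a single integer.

closure: X∖int(X∖A) = X∖{3,1} = {4,7,6,5,2}
Let k=closure and c=complement:
  1. A     = {4,7,5}
  2. kA    = {4,7,6,5,2}
  3. cA    = {3,6,1,2}
  4. ckA   = {3,1}
  5. kcA   = {3,7,6,5,1,2}
  6. kckA  = {3,1,2}
  7. ckcA  = {4}
  8. ckckA = {4,7,6,5}
  9. kckcA = {4,2}
  10. ckckcA = {3,7,6,5,1}
— saturated at 10

10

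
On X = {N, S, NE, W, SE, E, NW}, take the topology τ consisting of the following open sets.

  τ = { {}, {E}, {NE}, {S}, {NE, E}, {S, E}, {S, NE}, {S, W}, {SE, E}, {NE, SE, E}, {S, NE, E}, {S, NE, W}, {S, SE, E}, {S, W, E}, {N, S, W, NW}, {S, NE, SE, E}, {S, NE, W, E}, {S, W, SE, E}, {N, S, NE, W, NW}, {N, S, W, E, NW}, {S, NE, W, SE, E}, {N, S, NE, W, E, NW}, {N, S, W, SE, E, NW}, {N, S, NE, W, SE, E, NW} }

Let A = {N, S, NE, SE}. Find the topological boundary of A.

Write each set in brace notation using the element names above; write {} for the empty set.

U open, U⊆A: {}, {S}, {NE}, {S, NE}. int(A) = ⋃ = {S, NE}
X∖A={W, E, NW}, int(X∖A)={E}, hence cl(A)={N, S, NE, W, SE, NW}
∂A: remove int from cl → {N, W, SE, NW}

{N, W, SE, NW}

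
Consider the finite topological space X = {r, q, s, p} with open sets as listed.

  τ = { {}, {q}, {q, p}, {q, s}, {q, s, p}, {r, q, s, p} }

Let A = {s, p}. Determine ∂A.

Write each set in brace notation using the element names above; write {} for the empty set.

interior: largest open inside A is {} (from {})
cl via duality: int({r, q}) = {q}, so X∖{q} = {r, s, p}
cl∖int = {r, s, p}

{r, s, p}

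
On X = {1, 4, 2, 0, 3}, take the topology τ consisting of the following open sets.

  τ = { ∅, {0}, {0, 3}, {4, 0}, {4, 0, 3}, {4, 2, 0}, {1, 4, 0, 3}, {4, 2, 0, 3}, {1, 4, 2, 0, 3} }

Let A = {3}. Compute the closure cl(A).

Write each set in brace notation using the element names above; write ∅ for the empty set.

complement {1, 4, 2, 0}; its interior {4, 2, 0}; cl(A) = X∖{4, 2, 0} = {1, 3}

{1, 3}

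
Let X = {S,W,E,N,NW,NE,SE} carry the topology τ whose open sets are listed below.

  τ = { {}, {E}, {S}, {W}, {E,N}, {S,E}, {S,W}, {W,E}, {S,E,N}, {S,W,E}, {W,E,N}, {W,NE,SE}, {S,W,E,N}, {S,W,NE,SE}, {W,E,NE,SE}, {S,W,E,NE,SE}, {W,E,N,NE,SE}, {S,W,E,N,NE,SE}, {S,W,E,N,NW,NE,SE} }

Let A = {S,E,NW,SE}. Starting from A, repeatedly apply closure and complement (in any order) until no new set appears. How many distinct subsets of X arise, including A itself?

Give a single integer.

cl via duality: int({W,N,NE}) = {W}, so X∖{W} = {S,E,N,NW,NE,SE}
Write k for closure, c for complement:
  1. A     = {S,E,NW,SE}
  2. kA    = {S,E,N,NW,NE,SE}
  3. cA    = {W,N,NE}
  4. ckA   = {W}
  5. kcA   = {W,N,NW,NE,SE}
  6. kckA  = {W,NW,NE,SE}
  7. ckcA  = {S,E}
  8. ckckA = {S,E,N}
  9. kckcA = {S,E,N,NW}
  10. ckckcA = {W,NE,SE}
applying k or c yields no new set

10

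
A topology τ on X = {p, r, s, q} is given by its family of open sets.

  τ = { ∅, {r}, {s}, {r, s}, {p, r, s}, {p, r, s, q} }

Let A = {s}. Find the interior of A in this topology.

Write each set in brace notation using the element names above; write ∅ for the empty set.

interior: largest open inside A is {s} (from ∅, {s})

{s}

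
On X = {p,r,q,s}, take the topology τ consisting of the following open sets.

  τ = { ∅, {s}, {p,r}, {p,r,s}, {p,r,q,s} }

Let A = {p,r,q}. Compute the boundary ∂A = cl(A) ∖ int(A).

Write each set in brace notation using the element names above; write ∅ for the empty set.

interior: largest open inside A is {p,r} (from ∅, {p,r})
cl via duality: int({s}) = {s}, so X∖{s} = {p,r,q}
cl∖int = {q}

{q}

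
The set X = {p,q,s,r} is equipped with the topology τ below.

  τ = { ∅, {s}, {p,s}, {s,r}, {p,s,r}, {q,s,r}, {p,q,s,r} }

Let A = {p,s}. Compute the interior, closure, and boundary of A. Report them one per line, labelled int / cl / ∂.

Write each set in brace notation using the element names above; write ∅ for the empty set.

opens ⊆ A: ∅, {s}, {p,s}; union → int = {p,s}
complement {q,r}; its interior ∅; cl(A) = X∖∅ = {p,q,s,r}
boundary = {p,q,s,r} ∖ {p,s} = {q,r}

int(A) = {p,s}
cl(A)  = {p,q,s,r}
∂A     = {q,r}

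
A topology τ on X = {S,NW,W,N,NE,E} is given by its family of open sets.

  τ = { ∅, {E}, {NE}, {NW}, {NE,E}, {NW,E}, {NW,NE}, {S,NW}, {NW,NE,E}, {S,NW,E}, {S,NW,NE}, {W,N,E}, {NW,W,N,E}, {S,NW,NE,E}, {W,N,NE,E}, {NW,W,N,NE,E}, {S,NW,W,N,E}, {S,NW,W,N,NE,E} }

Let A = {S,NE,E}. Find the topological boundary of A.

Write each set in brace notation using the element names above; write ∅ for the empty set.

{S,W,N}

open subsets of A: ∅, {E}, {NE}, {NE,E}; so int(A) = {NE,E}
closure: X∖int(X∖A) = X∖{NW} = {S,W,N,NE,E}
∂A = {S,W,N,NE,E} minus {NE,E} = {S,W,N}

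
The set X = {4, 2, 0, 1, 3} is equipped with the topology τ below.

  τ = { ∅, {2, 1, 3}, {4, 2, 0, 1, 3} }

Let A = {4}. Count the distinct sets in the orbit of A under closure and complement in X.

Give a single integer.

6

X∖A={2, 0, 1, 3}, int(X∖A)={2, 1, 3}, hence cl(A)={4, 0}
Orbit (k=closure, c=complement):
  1. A     = {4}
  2. kA    = {4, 0}
  3. cA    = {2, 0, 1, 3}
  4. ckA   = {2, 1, 3}
  5. kcA   = {4, 2, 0, 1, 3}
  6. ckcA  = ∅
(closed under both — stop)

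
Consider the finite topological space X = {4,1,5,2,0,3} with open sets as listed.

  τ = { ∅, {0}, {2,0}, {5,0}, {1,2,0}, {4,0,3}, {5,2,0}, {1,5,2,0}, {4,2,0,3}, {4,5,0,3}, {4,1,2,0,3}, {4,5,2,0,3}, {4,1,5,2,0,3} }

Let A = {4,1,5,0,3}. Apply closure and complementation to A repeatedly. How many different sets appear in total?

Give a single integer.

X∖A={2}, int(X∖A)=∅, hence cl(A)={4,1,5,2,0,3}
Orbit (k=closure, c=complement):
  1. A     = {4,1,5,0,3}
  2. kA    = {4,1,5,2,0,3}
  3. cA    = {2}
  4. ckA   = ∅
  5. kcA   = {1,2}
  6. ckcA  = {4,5,0,3}
(closed under both — stop)

6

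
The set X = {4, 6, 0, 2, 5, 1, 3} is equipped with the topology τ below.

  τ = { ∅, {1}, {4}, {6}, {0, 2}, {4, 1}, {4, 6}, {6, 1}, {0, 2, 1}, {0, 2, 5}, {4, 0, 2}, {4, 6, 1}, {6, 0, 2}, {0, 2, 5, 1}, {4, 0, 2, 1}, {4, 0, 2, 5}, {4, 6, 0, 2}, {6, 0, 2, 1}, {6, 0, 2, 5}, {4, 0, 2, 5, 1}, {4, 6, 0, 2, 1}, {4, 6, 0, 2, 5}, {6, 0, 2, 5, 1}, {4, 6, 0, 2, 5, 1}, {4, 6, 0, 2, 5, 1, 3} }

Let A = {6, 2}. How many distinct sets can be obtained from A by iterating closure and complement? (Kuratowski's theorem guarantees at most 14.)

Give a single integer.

10

complement {4, 0, 5, 1, 3}; its interior {4, 1}; cl(A) = X∖{4, 1} = {6, 0, 2, 5, 3}
With k = closure, c = complement:
  1. A     = {6, 2}
  2. kA    = {6, 0, 2, 5, 3}
  3. cA    = {4, 0, 5, 1, 3}
  4. ckA   = {4, 1}
  5. kcA   = {4, 0, 2, 5, 1, 3}
  6. kckA  = {4, 1, 3}
  7. ckcA  = {6}
  8. ckckA = {6, 0, 2, 5}
  9. kckcA = {6, 3}
  10. ckckcA = {4, 0, 2, 5, 1}
k, c of each give nothing new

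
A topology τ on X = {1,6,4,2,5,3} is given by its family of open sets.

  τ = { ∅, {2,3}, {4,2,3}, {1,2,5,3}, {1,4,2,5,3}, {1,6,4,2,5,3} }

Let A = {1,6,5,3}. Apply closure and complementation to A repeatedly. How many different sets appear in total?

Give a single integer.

closure: X∖int(X∖A) = X∖∅ = {1,6,4,2,5,3}
Let k=closure and c=complement:
  1. A     = {1,6,5,3}
  2. kA    = {1,6,4,2,5,3}
  3. cA    = {4,2}
  4. ckA   = ∅
— saturated at 4

4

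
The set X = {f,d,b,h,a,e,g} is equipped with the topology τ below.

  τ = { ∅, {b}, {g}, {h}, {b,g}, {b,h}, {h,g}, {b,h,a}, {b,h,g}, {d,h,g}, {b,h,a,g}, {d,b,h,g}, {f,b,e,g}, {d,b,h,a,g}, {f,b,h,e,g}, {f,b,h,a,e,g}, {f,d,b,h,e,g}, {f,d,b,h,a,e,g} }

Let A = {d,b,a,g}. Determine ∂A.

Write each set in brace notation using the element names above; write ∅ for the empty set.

opens ⊆ A: ∅, {b}, {g}, {b,g}; union → int = {b,g}
complement {f,h,e}; its interior {h}; cl(A) = X∖{h} = {f,d,b,a,e,g}
boundary = {f,d,b,a,e,g} ∖ {b,g} = {f,d,a,e}

{f,d,a,e}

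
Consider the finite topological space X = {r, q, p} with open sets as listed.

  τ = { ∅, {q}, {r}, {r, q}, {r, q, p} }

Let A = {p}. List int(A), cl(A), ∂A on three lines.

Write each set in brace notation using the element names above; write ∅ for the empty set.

interior: largest open inside A is ∅ (from ∅)
cl via duality: int({r, q}) = {r, q}, so X∖{r, q} = {p}
cl∖int = {p}

int(A) = ∅
cl(A)  = {p}
∂A     = {p}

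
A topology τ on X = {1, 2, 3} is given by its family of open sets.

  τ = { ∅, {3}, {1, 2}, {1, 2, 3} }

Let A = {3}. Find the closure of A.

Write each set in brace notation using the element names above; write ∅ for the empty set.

{3}

X∖A={1, 2}, int(X∖A)={1, 2}, hence cl(A)={3}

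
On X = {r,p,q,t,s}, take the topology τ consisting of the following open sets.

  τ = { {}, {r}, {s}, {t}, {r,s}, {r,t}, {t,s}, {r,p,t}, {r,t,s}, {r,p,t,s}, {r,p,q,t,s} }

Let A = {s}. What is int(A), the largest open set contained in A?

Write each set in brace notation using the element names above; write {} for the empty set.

{s}

interior: largest open inside A is {s} (from {}, {s})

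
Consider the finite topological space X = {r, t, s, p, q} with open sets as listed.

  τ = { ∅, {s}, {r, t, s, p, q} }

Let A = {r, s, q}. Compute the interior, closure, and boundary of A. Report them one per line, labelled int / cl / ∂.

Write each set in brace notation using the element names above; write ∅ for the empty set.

opens ⊆ A: ∅, {s}; union → int = {s}
complement {t, p}; its interior ∅; cl(A) = X∖∅ = {r, t, s, p, q}
boundary = {r, t, s, p, q} ∖ {s} = {r, t, p, q}

int(A) = {s}
cl(A)  = {r, t, s, p, q}
∂A     = {r, t, p, q}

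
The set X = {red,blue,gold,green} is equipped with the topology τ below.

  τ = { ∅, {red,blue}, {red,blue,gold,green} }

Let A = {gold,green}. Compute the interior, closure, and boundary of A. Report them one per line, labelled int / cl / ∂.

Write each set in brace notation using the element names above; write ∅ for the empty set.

open subsets of A: ∅; so int(A) = ∅
closure: X∖int(X∖A) = X∖{red,blue} = {gold,green}
∂A = {gold,green} minus ∅ = {gold,green}

int(A) = ∅
cl(A)  = {gold,green}
∂A     = {gold,green}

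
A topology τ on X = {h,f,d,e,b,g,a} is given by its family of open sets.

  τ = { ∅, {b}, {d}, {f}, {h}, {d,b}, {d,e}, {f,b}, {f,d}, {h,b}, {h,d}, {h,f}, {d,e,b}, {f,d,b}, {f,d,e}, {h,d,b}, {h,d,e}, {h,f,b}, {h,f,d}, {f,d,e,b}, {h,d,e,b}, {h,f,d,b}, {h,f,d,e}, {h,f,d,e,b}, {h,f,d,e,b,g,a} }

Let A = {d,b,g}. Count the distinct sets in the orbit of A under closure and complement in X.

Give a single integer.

8

X∖A={h,f,e,a}, int(X∖A)={h,f}, hence cl(A)={d,e,b,g,a}
Orbit (k=closure, c=complement):
  1. A     = {d,b,g}
  2. kA    = {d,e,b,g,a}
  3. cA    = {h,f,e,a}
  4. ckA   = {h,f}
  5. kcA   = {h,f,e,g,a}
  6. kckA  = {h,f,g,a}
  7. ckcA  = {d,b}
  8. ckckA = {d,e,b}
(closed under both — stop)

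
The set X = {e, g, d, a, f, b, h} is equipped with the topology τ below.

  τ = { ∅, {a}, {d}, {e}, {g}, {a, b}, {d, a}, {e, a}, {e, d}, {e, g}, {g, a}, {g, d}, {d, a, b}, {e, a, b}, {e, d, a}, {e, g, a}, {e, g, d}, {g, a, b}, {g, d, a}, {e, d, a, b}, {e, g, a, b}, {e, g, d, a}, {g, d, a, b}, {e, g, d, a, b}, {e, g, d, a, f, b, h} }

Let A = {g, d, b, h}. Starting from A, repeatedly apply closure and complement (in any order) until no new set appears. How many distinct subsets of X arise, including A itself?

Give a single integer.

8

X∖A={e, a, f}, int(X∖A)={e, a}, hence cl(A)={g, d, f, b, h}
Orbit (k=closure, c=complement):
  1. A     = {g, d, b, h}
  2. kA    = {g, d, f, b, h}
  3. cA    = {e, a, f}
  4. ckA   = {e, a}
  5. kcA   = {e, a, f, b, h}
  6. ckcA  = {g, d}
  7. kckcA = {g, d, f, h}
  8. ckckcA = {e, a, b}
(closed under both — stop)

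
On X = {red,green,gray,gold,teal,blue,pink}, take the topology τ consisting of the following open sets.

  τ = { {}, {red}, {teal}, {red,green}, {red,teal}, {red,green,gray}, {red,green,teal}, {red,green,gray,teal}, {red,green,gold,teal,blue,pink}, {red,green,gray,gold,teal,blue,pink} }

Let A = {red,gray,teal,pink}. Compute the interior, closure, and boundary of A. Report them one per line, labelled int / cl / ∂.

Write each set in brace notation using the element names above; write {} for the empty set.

open subsets of A: {}, {red}, {teal}, {red,teal}; so int(A) = {red,teal}
closure: X∖int(X∖A) = X∖{} = {red,green,gray,gold,teal,blue,pink}
∂A = {red,green,gray,gold,teal,blue,pink} minus {red,teal} = {green,gray,gold,blue,pink}

int(A) = {red,teal}
cl(A)  = {red,green,gray,gold,teal,blue,pink}
∂A     = {green,gray,gold,blue,pink}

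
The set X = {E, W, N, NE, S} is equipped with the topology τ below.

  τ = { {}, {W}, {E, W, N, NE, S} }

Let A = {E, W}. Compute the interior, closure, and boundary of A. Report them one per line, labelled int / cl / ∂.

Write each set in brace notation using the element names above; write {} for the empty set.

int(A) = {W}
cl(A)  = {E, W, N, NE, S}
∂A     = {E, N, NE, S}

interior: largest open inside A is {W} (from {}, {W})
cl via duality: int({N, NE, S}) = {}, so X∖{} = {E, W, N, NE, S}
cl∖int = {E, N, NE, S}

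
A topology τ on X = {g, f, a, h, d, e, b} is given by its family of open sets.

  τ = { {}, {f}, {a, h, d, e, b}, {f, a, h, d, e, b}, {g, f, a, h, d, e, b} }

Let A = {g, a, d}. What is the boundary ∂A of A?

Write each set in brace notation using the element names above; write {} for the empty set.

{g, a, h, d, e, b}

interior: largest open inside A is {} (from {})
cl via duality: int({f, h, e, b}) = {f}, so X∖{f} = {g, a, h, d, e, b}
cl∖int = {g, a, h, d, e, b}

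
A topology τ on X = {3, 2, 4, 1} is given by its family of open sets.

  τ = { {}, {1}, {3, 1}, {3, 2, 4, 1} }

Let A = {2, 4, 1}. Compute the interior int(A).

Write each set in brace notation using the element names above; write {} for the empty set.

interior: largest open inside A is {1} (from {}, {1})

{1}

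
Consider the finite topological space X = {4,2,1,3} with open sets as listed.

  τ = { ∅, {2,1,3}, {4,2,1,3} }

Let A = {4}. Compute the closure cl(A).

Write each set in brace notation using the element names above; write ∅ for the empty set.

cl via duality: int({2,1,3}) = {2,1,3}, so X∖{2,1,3} = {4}

{4}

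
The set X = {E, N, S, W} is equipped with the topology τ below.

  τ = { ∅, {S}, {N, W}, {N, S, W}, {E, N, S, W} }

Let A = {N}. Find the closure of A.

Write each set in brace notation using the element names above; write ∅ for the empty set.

{E, N, W}

closure: X∖int(X∖A) = X∖{S} = {E, N, W}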